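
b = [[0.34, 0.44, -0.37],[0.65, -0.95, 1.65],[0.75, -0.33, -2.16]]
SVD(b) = [[-0.16, -0.04, 0.99], [0.61, 0.78, 0.13], [-0.77, 0.63, -0.1]] @ diag([2.7806087807827664, 1.3629922817303837, 0.4909855885636339]) @ [[-0.08, -0.14, 0.99],[0.71, -0.71, -0.04],[0.7, 0.69, 0.16]]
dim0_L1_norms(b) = [1.74, 1.72, 4.18]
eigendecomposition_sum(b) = [[0.46+0.00j, 0.13+0.00j, 0.02+0.00j], [(0.3+0j), (0.09+0j), 0.01+0.00j], [(0.09+0j), 0.03+0.00j, 0.00+0.00j]] + [[-0.06+0.22j,(0.15-0.19j),-0.19-0.48j], [0.17-0.81j,(-0.52+0.72j),0.82+1.70j], [0.33+0.34j,(-0.18-0.48j),(-1.08-0.16j)]] + [[-0.06-0.22j, (0.15+0.19j), -0.19+0.48j], [(0.17+0.81j), -0.52-0.72j, (0.82-1.7j)], [(0.33-0.34j), -0.18+0.48j, -1.08+0.16j]]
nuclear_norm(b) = 4.63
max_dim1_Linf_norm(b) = 2.16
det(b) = 1.86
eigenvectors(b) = [[-0.83+0.00j, (0.23+0.01j), 0.23-0.01j], [(-0.54+0j), -0.84+0.00j, -0.84-0.00j], [(-0.16+0j), 0.27-0.40j, 0.27+0.40j]]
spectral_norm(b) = 2.78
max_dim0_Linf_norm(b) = 2.16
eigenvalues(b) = [(0.55+0j), (-1.66+0.78j), (-1.66-0.78j)]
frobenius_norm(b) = 3.14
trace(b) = -2.77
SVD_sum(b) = [[0.04,0.07,-0.45], [-0.14,-0.25,1.68], [0.18,0.31,-2.12]] + [[-0.04, 0.04, 0.0], [0.75, -0.75, -0.05], [0.60, -0.60, -0.04]] + [[0.34, 0.34, 0.08], [0.05, 0.05, 0.01], [-0.04, -0.04, -0.01]]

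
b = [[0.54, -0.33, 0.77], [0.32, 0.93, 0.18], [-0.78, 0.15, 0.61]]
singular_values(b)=[1.0, 1.0, 1.0]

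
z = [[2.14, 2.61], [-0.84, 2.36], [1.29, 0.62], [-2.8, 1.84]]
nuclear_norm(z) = 7.86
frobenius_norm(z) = 5.56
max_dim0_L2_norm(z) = 4.02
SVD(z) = [[-0.37, 0.79], [-0.62, 0.05], [-0.01, 0.38], [-0.69, -0.48]] @ diag([4.059936922351866, 3.802356136203453]) @ [[0.40, -0.91], [0.91, 0.4]]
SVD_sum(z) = [[-0.62, 1.39], [-1.01, 2.28], [-0.02, 0.04], [-1.14, 2.57]] + [[2.76, 1.22], [0.17, 0.08], [1.31, 0.58], [-1.66, -0.73]]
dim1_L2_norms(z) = [3.38, 2.51, 1.43, 3.35]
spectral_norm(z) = 4.06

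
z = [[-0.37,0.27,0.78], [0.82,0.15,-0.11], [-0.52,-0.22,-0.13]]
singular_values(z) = [1.11, 0.79, 0.02]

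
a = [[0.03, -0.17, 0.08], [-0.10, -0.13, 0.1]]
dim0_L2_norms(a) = [0.1, 0.21, 0.13]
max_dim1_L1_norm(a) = 0.33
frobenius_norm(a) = 0.27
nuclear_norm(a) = 0.35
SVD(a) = [[-0.70,  -0.71], [-0.71,  0.7]] @ diag([0.2522939952780503, 0.09719948532085514]) @ [[0.20, 0.84, -0.50], [-0.94, 0.31, 0.14]]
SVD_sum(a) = [[-0.04,-0.15,0.09], [-0.04,-0.15,0.09]] + [[0.07, -0.02, -0.01], [-0.06, 0.02, 0.01]]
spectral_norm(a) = 0.25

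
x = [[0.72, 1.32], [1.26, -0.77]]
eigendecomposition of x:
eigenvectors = [[0.87, -0.51], [0.49, 0.86]]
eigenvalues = [1.46, -1.51]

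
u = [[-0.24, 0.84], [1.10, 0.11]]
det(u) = -0.95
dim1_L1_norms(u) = [1.08, 1.21]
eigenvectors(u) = [[-0.72, -0.59], [0.69, -0.81]]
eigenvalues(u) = [-1.04, 0.91]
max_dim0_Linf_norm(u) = 1.1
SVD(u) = [[-0.32,0.95], [0.95,0.32]] @ diag([1.13100409611388, 0.8403152590389071]) @ [[0.99, -0.14], [0.14, 0.99]]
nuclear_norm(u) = 1.97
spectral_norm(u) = 1.13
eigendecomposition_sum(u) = [[-0.61, 0.45], [0.59, -0.43]] + [[0.37,0.39], [0.51,0.54]]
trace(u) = -0.13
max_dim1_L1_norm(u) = 1.21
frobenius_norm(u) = 1.41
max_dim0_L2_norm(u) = 1.13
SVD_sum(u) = [[-0.35,0.05], [1.06,-0.15]] + [[0.11, 0.79], [0.04, 0.26]]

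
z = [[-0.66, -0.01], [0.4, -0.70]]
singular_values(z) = [0.91, 0.51]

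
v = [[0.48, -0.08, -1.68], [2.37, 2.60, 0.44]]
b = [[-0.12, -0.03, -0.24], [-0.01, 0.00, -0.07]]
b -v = [[-0.60, 0.05, 1.44], [-2.38, -2.6, -0.51]]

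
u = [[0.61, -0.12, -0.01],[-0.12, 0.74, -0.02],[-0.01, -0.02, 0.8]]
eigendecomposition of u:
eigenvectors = [[0.86, 0.39, -0.34],  [0.51, -0.73, 0.44],  [0.07, 0.55, 0.83]]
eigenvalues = [0.54, 0.82, 0.79]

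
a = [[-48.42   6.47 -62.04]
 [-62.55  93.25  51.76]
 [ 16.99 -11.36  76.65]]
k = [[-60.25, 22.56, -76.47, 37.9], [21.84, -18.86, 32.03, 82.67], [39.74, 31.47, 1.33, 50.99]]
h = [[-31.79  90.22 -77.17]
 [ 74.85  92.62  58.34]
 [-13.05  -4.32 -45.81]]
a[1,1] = 93.25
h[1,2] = 58.34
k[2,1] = 31.47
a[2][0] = 16.99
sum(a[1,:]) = 82.46000000000001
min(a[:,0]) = -62.55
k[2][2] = 1.33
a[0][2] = -62.04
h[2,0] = -13.05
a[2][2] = 76.65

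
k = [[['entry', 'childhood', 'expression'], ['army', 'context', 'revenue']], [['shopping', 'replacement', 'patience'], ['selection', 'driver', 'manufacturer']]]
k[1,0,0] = 'shopping'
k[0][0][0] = 'entry'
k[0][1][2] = 'revenue'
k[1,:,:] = [['shopping', 'replacement', 'patience'], ['selection', 'driver', 'manufacturer']]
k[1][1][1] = 'driver'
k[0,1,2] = 'revenue'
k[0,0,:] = ['entry', 'childhood', 'expression']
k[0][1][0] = 'army'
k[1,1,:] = ['selection', 'driver', 'manufacturer']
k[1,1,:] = ['selection', 'driver', 'manufacturer']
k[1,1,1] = 'driver'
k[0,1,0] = 'army'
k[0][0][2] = 'expression'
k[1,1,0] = 'selection'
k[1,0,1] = 'replacement'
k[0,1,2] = 'revenue'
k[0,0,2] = 'expression'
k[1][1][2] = 'manufacturer'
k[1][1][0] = 'selection'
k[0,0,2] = 'expression'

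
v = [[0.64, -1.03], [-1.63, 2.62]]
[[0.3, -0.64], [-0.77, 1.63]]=v@ [[0.49,0.01], [0.01,0.63]]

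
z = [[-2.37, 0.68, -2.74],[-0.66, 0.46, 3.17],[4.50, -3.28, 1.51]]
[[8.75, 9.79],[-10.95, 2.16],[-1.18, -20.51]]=z @ [[-0.36, -3.45], [-1.65, 1.41], [-3.29, -0.24]]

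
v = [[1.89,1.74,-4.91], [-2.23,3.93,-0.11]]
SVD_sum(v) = [[1.17, 2.64, -4.57], [0.33, 0.75, -1.3]] + [[0.72, -0.90, -0.34],  [-2.56, 3.18, 1.19]]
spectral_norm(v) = 5.62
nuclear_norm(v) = 10.04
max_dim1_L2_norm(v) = 5.54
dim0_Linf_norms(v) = [2.23, 3.93, 4.91]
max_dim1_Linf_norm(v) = 4.91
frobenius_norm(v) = 7.15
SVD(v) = [[-0.96, -0.27],[-0.27, 0.96]] @ diag([5.621700294805671, 4.419749517266993]) @ [[-0.22, -0.49, 0.85], [-0.6, 0.75, 0.28]]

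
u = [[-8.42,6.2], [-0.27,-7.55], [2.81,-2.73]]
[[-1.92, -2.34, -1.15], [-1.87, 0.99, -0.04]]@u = [[13.57, 8.9], [15.37, -18.96]]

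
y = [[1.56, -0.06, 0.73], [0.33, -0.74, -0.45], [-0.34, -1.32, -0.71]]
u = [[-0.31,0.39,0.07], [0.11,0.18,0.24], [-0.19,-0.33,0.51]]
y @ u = [[-0.63, 0.36, 0.47], [-0.1, 0.14, -0.38], [0.10, -0.14, -0.70]]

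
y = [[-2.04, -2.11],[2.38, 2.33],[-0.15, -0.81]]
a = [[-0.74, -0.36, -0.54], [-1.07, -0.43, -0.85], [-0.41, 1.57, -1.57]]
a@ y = [[0.73, 1.16], [1.29, 1.94], [4.81, 5.79]]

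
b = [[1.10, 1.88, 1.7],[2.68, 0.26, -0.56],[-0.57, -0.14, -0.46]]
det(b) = 2.314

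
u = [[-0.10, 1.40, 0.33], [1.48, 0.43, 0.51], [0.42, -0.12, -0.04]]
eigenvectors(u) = [[-0.62,-0.76,-0.24], [-0.77,0.57,-0.22], [-0.10,0.31,0.94]]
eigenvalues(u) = [1.69, -1.28, -0.12]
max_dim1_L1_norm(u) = 2.42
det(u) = 0.26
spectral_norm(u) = 1.76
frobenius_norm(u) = 2.22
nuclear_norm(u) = 3.21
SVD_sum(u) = [[0.64, 0.53, 0.30], [1.08, 0.9, 0.51], [0.16, 0.13, 0.07]] + [[-0.74, 0.86, 0.05],[0.4, -0.47, -0.03],[0.24, -0.28, -0.02]] + [[0.00, 0.00, -0.02],[-0.01, -0.01, 0.02],[0.02, 0.03, -0.10]]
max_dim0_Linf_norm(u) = 1.48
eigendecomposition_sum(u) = [[0.70, 0.75, 0.36], [0.87, 0.93, 0.44], [0.11, 0.12, 0.06]] + [[-0.81, 0.66, -0.06], [0.6, -0.49, 0.04], [0.33, -0.27, 0.02]] + [[0.01, -0.01, 0.03], [0.01, -0.01, 0.03], [-0.02, 0.03, -0.12]]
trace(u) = 0.29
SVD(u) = [[0.5, -0.85, 0.18],[0.86, 0.46, -0.24],[0.12, 0.27, 0.95]] @ diag([1.7553499307026212, 1.3466007216870672, 0.11005960718706284]) @ [[0.72,0.60,0.34], [0.65,-0.76,-0.04], [0.23,0.25,-0.94]]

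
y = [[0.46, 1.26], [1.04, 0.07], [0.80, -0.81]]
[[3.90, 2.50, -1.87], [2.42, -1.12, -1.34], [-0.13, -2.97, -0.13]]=y @ [[2.17, -1.24, -1.22], [2.3, 2.44, -1.04]]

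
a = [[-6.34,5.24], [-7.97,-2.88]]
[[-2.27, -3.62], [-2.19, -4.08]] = a@[[0.3, 0.53], [-0.07, -0.05]]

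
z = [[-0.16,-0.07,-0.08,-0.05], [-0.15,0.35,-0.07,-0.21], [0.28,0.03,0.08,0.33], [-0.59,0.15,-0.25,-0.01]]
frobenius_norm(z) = 0.93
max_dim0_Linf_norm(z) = 0.59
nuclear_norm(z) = 1.48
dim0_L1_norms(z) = [1.18, 0.6, 0.48, 0.6]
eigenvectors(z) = [[(0.23-0.12j),(0.23+0.12j),0.31+0.02j,0.31-0.02j],  [(0.12-0.21j),0.12+0.21j,(-0.37-0.33j),(-0.37+0.33j)],  [-0.83+0.00j,(-0.83-0j),(-0.68+0j),(-0.68-0j)],  [0.11-0.43j,(0.11+0.43j),-0.42-0.15j,(-0.42+0.15j)]]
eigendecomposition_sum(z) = [[(-0.15-0.07j), 0.00-0.03j, -0.05-0.05j, (-0.02+0.05j)], [(-0.15+0.02j), -0.01-0.02j, (-0.07-0.01j), 0.01+0.05j], [0.31+0.43j, -0.05+0.08j, 0.08+0.22j, 0.15-0.11j], [(-0.26+0.1j), -0.03-0.03j, (-0.13+0.01j), (0.04+0.09j)]] + [[(-0.15+0.07j), 0.00+0.03j, (-0.05+0.05j), -0.02-0.05j], [(-0.15-0.02j), (-0.01+0.02j), -0.07+0.01j, (0.01-0.05j)], [(0.31-0.43j), (-0.05-0.08j), 0.08-0.22j, 0.15+0.11j], [-0.26-0.10j, (-0.03+0.03j), -0.13-0.01j, 0.04-0.09j]] + [[(0.07+0.17j), -0.04+0.14j, (0.01+0.05j), (-0-0.12j)], [(0.08-0.28j), (0.19-0.14j), (0.03-0.08j), (-0.11+0.15j)], [(-0.17-0.36j), (0.06-0.32j), (-0.04-0.11j), (0.02+0.26j)], [(-0.03-0.26j), 0.11-0.18j, -0.08j, -0.04+0.16j]] + [[0.07-0.17j, -0.04-0.14j, (0.01-0.05j), -0.00+0.12j], [0.08+0.28j, (0.19+0.14j), (0.03+0.08j), -0.11-0.15j], [-0.17+0.36j, 0.06+0.32j, -0.04+0.11j, (0.02-0.26j)], [-0.03+0.26j, 0.11+0.18j, 0.00+0.08j, (-0.04-0.16j)]]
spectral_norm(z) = 0.80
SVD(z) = [[-0.20,0.26,-0.25,0.91], [-0.39,-0.84,0.30,0.24], [0.44,0.18,0.83,0.28], [-0.78,0.45,0.38,-0.19]] @ diag([0.8024614727564792, 0.35297658976252055, 0.3036370908292979, 0.0216247287577123]) @ [[0.84, -0.28, 0.34, 0.31], [-0.38, -0.67, -0.17, 0.61], [0.01, 0.68, -0.10, 0.72], [0.38, -0.05, -0.92, -0.08]]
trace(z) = 0.26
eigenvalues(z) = [(-0.05+0.22j), (-0.05-0.22j), (0.18+0.08j), (0.18-0.08j)]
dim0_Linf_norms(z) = [0.59, 0.35, 0.25, 0.33]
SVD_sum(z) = [[-0.13, 0.04, -0.05, -0.05], [-0.26, 0.09, -0.11, -0.10], [0.3, -0.10, 0.12, 0.11], [-0.53, 0.18, -0.21, -0.19]] + [[-0.03, -0.06, -0.02, 0.06], [0.11, 0.20, 0.05, -0.18], [-0.02, -0.04, -0.01, 0.04], [-0.06, -0.11, -0.03, 0.1]] + [[-0.00, -0.05, 0.01, -0.06], [0.00, 0.06, -0.01, 0.07], [0.00, 0.17, -0.03, 0.18], [0.00, 0.08, -0.01, 0.08]] + [[0.01, -0.0, -0.02, -0.00],[0.0, -0.0, -0.00, -0.00],[0.0, -0.00, -0.01, -0.00],[-0.0, 0.00, 0.0, 0.0]]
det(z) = 0.00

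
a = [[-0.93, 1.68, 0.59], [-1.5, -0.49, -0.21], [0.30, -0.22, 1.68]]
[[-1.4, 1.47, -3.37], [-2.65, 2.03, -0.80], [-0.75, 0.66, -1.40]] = a@[[1.74,-1.4,1.03], [0.38,-0.12,-1.03], [-0.71,0.63,-1.15]]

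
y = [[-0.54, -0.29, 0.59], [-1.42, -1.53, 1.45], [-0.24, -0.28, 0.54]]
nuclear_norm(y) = 3.18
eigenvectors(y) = [[0.19, 0.61, 0.48], [0.97, -0.79, 0.28], [0.15, -0.09, 0.83]]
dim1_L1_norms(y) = [1.42, 4.4, 1.06]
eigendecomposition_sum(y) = [[-0.32, -0.28, 0.28], [-1.69, -1.48, 1.48], [-0.26, -0.23, 0.23]] + [[-0.21, 0.02, 0.11], [0.27, -0.03, -0.15], [0.03, -0.0, -0.02]] + [[-0.01, -0.03, 0.19],[-0.00, -0.02, 0.11],[-0.01, -0.05, 0.33]]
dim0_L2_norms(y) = [1.54, 1.58, 1.66]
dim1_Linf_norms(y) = [0.59, 1.53, 0.54]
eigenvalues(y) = [-1.58, -0.26, 0.31]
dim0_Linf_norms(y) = [1.42, 1.53, 1.45]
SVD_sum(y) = [[-0.46, -0.47, 0.49], [-1.42, -1.45, 1.52], [-0.35, -0.35, 0.37]] + [[0.01, 0.14, 0.14], [-0.0, -0.07, -0.07], [0.01, 0.12, 0.12]] + [[-0.09, 0.04, -0.04], [0.0, -0.00, 0.00], [0.10, -0.05, 0.04]]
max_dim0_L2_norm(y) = 1.66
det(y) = 0.12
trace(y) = -1.53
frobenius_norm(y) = 2.76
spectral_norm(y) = 2.74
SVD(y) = [[-0.30, -0.68, 0.66], [-0.93, 0.37, -0.03], [-0.23, -0.63, -0.75]] @ diag([2.739764584172884, 0.28163286945581606, 0.15991544689011405]) @ [[0.56, 0.57, -0.60], [-0.04, -0.70, -0.71], [-0.83, 0.42, -0.37]]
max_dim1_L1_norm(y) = 4.4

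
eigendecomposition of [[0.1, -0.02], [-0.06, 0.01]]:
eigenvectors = [[0.86, 0.19],  [-0.51, 0.98]]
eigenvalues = [0.11, -0.0]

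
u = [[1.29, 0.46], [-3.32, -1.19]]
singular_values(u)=[3.78, 0.0]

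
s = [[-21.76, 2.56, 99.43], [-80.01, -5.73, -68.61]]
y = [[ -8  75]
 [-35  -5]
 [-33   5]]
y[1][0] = -35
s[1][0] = -80.01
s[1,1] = -5.73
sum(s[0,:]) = 80.23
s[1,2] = -68.61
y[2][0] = -33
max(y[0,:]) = 75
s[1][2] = -68.61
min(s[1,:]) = -80.01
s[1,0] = -80.01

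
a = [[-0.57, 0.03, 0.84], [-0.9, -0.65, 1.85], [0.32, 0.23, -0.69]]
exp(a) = [[0.62, 0.07, 0.51], [-0.38, 0.62, 0.84], [0.13, 0.13, 0.68]]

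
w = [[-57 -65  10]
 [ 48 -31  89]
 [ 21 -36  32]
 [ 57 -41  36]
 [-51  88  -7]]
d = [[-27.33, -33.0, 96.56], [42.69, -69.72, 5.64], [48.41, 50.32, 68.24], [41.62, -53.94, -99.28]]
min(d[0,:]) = -33.0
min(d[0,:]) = -33.0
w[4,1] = 88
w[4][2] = -7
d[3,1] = -53.94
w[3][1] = -41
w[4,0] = -51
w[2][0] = 21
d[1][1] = -69.72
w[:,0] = [-57, 48, 21, 57, -51]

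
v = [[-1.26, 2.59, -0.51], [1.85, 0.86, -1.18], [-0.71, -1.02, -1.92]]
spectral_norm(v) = 2.97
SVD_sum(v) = [[-0.78, 2.75, -0.26], [-0.12, 0.41, -0.04], [0.17, -0.58, 0.06]] + [[-0.09,-0.02,0.11], [1.43,0.25,-1.64], [0.56,0.10,-0.64]] + [[-0.38,-0.14,-0.36], [0.54,0.2,0.50], [-1.44,-0.53,-1.33]]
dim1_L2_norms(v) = [2.93, 2.36, 2.29]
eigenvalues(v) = [(2.59+0j), (-2.45+0.1j), (-2.45-0.1j)]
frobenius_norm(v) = 4.40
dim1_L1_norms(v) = [4.36, 3.89, 3.65]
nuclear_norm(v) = 7.56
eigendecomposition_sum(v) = [[(0.67+0j), 1.24-0.00j, (-0.4+0j)],[0.93+0.00j, (1.73-0j), (-0.56+0j)],[-0.32-0.00j, -0.59+0.00j, 0.19+0.00j]] + [[-0.97-1.35j, (0.67+2.11j), (-0.05+3.36j)], [0.46+0.36j, -0.43-0.65j, (-0.31-1.14j)], [(-0.2-1.14j), (-0.22+1.53j), -1.05+2.09j]] + [[-0.97+1.35j, 0.67-2.11j, (-0.05-3.36j)], [(0.46-0.36j), (-0.43+0.65j), -0.31+1.14j], [-0.20+1.14j, (-0.22-1.53j), -1.05-2.09j]]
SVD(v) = [[-0.97, -0.06, -0.24], [-0.14, 0.93, 0.34], [0.21, 0.36, -0.91]] @ diag([2.9653264141407067, 2.3560742237038497, 2.2353866578285104]) @ [[0.27, -0.96, 0.09],[0.65, 0.11, -0.75],[0.71, 0.26, 0.66]]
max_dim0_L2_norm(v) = 2.91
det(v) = 15.62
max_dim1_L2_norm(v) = 2.93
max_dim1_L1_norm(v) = 4.36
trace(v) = -2.32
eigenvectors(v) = [[-0.56+0.00j, (-0.79+0j), (-0.79-0j)], [(-0.78+0j), 0.27-0.08j, 0.27+0.08j], [(0.27+0j), (-0.5-0.24j), -0.50+0.24j]]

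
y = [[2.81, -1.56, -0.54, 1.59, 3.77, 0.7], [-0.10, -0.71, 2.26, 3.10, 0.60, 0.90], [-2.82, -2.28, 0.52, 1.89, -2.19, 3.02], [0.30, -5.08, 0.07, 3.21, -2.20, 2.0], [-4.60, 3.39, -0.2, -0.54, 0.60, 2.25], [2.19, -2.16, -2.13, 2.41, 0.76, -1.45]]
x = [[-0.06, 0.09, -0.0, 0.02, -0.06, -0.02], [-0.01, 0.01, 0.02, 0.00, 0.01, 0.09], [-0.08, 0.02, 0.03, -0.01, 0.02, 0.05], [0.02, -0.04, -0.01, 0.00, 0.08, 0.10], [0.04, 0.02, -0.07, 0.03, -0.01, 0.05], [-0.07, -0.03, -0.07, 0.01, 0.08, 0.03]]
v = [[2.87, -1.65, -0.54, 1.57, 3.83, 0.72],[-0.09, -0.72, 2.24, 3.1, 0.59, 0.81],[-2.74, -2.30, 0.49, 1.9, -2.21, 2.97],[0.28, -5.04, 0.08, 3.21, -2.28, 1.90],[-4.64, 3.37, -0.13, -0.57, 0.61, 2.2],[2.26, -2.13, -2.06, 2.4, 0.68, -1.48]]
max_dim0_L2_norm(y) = 7.08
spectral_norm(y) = 9.21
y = x + v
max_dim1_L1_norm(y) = 12.86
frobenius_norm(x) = 0.29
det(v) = -76.01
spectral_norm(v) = 9.24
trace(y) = 4.98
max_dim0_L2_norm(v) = 7.06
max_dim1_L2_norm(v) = 6.68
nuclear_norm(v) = 26.70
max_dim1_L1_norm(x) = 0.29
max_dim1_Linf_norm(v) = 5.04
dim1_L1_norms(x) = [0.25, 0.14, 0.21, 0.25, 0.22, 0.29]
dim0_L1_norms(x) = [0.28, 0.21, 0.2, 0.07, 0.26, 0.34]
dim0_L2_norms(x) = [0.13, 0.11, 0.11, 0.04, 0.13, 0.16]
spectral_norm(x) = 0.20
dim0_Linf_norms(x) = [0.08, 0.09, 0.07, 0.03, 0.08, 0.1]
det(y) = -186.91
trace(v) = 4.98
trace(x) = 0.00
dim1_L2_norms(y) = [5.28, 4.05, 5.56, 6.71, 6.2, 4.74]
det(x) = -0.00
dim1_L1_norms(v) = [11.18, 7.55, 12.61, 12.79, 11.52, 11.01]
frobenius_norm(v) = 13.44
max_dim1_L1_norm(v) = 12.79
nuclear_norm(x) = 0.57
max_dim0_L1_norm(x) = 0.34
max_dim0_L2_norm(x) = 0.16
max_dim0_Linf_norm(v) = 5.04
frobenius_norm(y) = 13.46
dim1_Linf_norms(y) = [3.77, 3.1, 3.02, 5.08, 4.6, 2.41]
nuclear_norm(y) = 26.79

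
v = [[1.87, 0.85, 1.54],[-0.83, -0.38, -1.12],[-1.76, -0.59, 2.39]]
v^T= [[1.87, -0.83, -1.76], [0.85, -0.38, -0.59], [1.54, -1.12, 2.39]]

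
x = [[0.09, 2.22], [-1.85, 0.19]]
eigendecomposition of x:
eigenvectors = [[(0.74+0j), (0.74-0j)], [(0.02+0.67j), 0.02-0.67j]]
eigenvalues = [(0.14+2.03j), (0.14-2.03j)]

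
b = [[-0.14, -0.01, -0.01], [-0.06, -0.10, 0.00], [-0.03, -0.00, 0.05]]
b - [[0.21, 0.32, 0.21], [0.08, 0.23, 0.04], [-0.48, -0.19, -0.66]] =[[-0.35, -0.33, -0.22], [-0.14, -0.33, -0.04], [0.45, 0.19, 0.71]]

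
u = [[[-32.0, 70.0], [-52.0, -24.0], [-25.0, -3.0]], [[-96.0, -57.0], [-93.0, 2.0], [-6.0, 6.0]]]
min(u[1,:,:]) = -96.0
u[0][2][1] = -3.0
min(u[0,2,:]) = -25.0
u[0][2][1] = -3.0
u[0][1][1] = -24.0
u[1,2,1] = 6.0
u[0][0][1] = 70.0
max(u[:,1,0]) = -52.0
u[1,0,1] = -57.0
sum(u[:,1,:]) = -167.0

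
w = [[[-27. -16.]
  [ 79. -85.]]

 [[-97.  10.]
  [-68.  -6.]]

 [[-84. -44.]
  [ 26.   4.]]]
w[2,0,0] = -84.0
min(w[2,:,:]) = -84.0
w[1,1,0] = -68.0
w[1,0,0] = -97.0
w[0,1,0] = 79.0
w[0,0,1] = -16.0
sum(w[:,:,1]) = -137.0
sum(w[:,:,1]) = -137.0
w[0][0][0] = -27.0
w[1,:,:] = [[-97.0, 10.0], [-68.0, -6.0]]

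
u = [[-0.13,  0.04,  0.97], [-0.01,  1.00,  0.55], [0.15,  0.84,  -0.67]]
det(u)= -0.003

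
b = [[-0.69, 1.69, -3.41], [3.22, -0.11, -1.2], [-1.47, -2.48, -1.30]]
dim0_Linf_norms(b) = [3.22, 2.48, 3.41]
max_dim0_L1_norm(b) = 5.91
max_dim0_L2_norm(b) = 3.84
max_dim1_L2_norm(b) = 3.87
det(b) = 39.79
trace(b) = -2.10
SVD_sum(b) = [[0.60, 1.38, -3.30], [0.26, 0.60, -1.44], [-0.0, -0.00, 0.01]] + [[-1.05, -0.31, -0.32], [2.39, 0.70, 0.73], [-2.2, -0.65, -0.67]] + [[-0.25,0.61,0.21], [0.57,-1.42,-0.49], [0.73,-1.83,-0.63]]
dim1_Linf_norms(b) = [3.41, 3.22, 2.48]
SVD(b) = [[-0.92,0.31,-0.26], [-0.40,-0.70,0.59], [0.00,0.64,0.76]] @ diag([3.9614259556095686, 3.708348119409971, 2.7087559180353202]) @ [[-0.17, -0.38, 0.91],[-0.92, -0.27, -0.28],[0.35, -0.88, -0.31]]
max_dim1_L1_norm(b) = 5.79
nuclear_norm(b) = 10.38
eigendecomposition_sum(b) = [[(1.38-0j),1.37-0.00j,-1.24-0.00j], [(1.47-0j),1.46-0.00j,-1.32-0.00j], [(-1.1+0j),-1.10+0.00j,(0.99+0j)]] + [[(-1.04+0.2j), 0.16-1.10j, (-1.09-1.21j)],[0.88+0.48j, (-0.78+0.71j), (0.06+1.54j)],[-0.18+0.76j, (-0.69-0.44j), -1.15+0.36j]] + [[-1.04-0.20j, (0.16+1.1j), -1.09+1.21j], [(0.88-0.48j), (-0.78-0.71j), (0.06-1.54j)], [(-0.18-0.76j), (-0.69+0.44j), -1.15-0.36j]]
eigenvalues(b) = [(3.83+0j), (-2.96+1.27j), (-2.96-1.27j)]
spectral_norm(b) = 3.96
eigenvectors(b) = [[(0.6+0j), -0.64+0.00j, -0.64-0.00j], [0.64+0.00j, (0.47+0.39j), 0.47-0.39j], [(-0.48+0j), -0.19+0.43j, (-0.19-0.43j)]]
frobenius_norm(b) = 6.06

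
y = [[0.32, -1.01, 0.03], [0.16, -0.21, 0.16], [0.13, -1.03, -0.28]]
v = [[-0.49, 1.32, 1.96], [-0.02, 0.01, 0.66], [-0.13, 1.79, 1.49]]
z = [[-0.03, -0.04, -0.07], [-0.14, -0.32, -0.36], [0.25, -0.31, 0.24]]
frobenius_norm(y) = 1.54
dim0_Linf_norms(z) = [0.25, 0.32, 0.36]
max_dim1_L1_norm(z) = 0.82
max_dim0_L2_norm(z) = 0.45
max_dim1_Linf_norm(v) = 1.96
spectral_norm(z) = 0.52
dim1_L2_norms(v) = [2.41, 0.66, 2.33]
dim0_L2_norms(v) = [0.51, 2.22, 2.55]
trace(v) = 1.01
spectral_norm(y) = 1.50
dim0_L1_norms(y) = [0.61, 2.25, 0.47]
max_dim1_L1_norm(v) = 3.77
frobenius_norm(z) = 0.69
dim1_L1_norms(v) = [3.77, 0.69, 3.41]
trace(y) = -0.17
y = v @ z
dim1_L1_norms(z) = [0.14, 0.82, 0.8]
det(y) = 0.00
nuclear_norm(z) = 0.98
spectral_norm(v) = 3.35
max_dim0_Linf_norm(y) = 1.03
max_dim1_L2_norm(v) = 2.41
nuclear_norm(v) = 4.20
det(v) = 0.43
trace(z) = -0.11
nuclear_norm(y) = 1.84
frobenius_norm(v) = 3.42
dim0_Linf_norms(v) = [0.49, 1.79, 1.96]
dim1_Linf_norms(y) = [1.01, 0.21, 1.03]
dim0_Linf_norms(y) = [0.32, 1.03, 0.28]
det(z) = -0.00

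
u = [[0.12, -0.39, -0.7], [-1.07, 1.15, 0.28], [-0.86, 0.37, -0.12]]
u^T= [[0.12, -1.07, -0.86],[-0.39, 1.15, 0.37],[-0.70, 0.28, -0.12]]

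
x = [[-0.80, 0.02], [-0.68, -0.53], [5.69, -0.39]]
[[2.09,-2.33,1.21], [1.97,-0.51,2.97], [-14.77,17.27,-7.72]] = x @ [[-2.62, 2.85, -1.60], [-0.36, -2.70, -3.56]]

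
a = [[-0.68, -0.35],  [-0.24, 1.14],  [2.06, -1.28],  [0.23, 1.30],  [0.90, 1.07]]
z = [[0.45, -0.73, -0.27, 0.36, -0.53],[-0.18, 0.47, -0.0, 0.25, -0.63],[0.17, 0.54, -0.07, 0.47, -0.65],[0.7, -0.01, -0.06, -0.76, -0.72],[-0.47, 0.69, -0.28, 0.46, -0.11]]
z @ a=[[-1.08, -0.74], [-0.5, 0.25], [-0.87, 0.56], [-1.42, -1.94], [-0.42, 1.79]]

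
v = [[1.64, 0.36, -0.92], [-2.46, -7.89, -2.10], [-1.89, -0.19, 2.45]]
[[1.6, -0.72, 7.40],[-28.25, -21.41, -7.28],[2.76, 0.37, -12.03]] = v@[[2.18, -1.70, 2.87],[2.11, 3.48, 0.73],[2.97, -0.89, -2.64]]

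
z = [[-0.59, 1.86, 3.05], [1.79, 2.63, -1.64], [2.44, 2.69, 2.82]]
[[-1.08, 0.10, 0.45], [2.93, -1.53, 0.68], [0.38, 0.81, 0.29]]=z @[[0.29, 0.43, -0.14], [0.53, -0.58, 0.31], [-0.62, 0.47, -0.07]]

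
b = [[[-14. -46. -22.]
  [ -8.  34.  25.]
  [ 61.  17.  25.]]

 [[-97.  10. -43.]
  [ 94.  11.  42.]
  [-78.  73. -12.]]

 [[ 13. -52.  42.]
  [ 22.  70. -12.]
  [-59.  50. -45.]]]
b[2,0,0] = 13.0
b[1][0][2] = -43.0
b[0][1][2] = 25.0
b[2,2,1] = 50.0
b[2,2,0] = -59.0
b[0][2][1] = 17.0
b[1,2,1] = 73.0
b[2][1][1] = 70.0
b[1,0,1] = 10.0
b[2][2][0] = -59.0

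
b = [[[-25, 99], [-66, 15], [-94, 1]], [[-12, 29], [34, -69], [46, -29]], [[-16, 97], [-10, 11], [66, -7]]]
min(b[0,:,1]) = 1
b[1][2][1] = -29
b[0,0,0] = -25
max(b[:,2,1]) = 1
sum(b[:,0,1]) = 225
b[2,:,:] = [[-16, 97], [-10, 11], [66, -7]]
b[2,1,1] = 11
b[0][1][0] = -66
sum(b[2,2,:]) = 59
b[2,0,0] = -16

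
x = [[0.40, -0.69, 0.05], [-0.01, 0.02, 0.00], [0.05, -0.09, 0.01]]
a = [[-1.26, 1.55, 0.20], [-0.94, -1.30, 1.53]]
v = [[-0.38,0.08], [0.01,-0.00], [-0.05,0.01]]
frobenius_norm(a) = 2.99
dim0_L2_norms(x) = [0.4, 0.7, 0.05]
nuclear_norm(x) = 0.81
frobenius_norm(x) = 0.81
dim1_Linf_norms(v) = [0.38, 0.01, 0.05]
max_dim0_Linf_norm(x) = 0.69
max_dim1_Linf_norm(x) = 0.69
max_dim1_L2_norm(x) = 0.8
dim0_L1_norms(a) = [2.2, 2.85, 1.73]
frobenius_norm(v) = 0.39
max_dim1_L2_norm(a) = 2.22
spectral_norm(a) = 2.27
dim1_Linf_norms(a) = [1.55, 1.53]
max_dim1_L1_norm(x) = 1.14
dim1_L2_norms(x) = [0.8, 0.02, 0.1]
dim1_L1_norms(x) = [1.14, 0.03, 0.15]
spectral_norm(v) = 0.39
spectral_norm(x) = 0.81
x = v @ a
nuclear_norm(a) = 4.22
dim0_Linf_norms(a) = [1.26, 1.55, 1.53]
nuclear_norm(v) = 0.39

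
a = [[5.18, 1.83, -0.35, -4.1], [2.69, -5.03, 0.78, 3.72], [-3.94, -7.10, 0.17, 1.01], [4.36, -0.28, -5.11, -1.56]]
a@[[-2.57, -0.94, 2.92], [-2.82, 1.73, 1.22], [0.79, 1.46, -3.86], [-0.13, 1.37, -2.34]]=[[-18.22, -7.83, 28.3], [7.40, -5.0, -10.00], [30.15, -6.95, -23.19], [-14.25, -14.18, 35.76]]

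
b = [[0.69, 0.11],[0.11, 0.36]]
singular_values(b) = [0.72, 0.33]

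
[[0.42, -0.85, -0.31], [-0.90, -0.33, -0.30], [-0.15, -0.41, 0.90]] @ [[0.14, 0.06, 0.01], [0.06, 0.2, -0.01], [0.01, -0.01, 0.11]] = [[0.0, -0.14, -0.02], [-0.15, -0.12, -0.04], [-0.04, -0.1, 0.1]]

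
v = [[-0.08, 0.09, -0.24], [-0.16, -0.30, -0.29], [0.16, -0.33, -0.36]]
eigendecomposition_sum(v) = [[-0.04+0.11j, (0.09+0j), (-0.08-0.03j)], [(-0.08-0.02j), (0.01+0.06j), 0.02-0.06j], [0.08+0.02j, (-0.01-0.06j), -0.02+0.05j]] + [[-0.04-0.11j, 0.09-0.00j, (-0.08+0.03j)], [-0.08+0.02j, (0.01-0.06j), (0.02+0.06j)], [(0.08-0.02j), -0.01+0.06j, (-0.02-0.05j)]] + [[-0j, (-0.09+0j), -0.09+0.00j], [0.00-0.00j, -0.31+0.00j, -0.32+0.00j], [-0j, (-0.32+0j), (-0.33+0j)]]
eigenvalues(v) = [(-0.05+0.23j), (-0.05-0.23j), (-0.64+0j)]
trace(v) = -0.74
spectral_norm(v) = 0.65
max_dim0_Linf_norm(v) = 0.36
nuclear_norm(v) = 1.12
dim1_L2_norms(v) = [0.27, 0.45, 0.51]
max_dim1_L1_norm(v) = 0.85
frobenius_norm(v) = 0.73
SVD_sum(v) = [[0.0, -0.08, -0.10],[0.00, -0.27, -0.32],[0.0, -0.31, -0.37]] + [[-0.16, 0.1, -0.08], [-0.07, 0.05, -0.04], [0.10, -0.07, 0.06]] + [[0.08, 0.07, -0.06], [-0.09, -0.08, 0.07], [0.05, 0.05, -0.04]]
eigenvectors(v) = [[(-0.71+0j), (-0.71-0j), (0.19+0j)], [-0.07-0.50j, -0.07+0.50j, (0.69+0j)], [0.06+0.49j, (0.06-0.49j), (0.7+0j)]]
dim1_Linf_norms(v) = [0.24, 0.3, 0.36]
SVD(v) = [[0.19, -0.78, 0.60], [0.63, -0.37, -0.68], [0.75, 0.51, 0.42]] @ diag([0.6527952157268637, 0.2635662765167462, 0.20072674013996103]) @ [[0.0, -0.64, -0.77],[0.77, -0.49, 0.41],[0.64, 0.59, -0.49]]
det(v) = -0.03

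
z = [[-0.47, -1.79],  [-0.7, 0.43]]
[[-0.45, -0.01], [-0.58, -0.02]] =z @ [[0.85, 0.03], [0.03, 0.0]]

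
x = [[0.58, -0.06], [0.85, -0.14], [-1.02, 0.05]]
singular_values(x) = [1.46, 0.08]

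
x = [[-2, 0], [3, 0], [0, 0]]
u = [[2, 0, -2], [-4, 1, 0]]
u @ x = [[-4, 0], [11, 0]]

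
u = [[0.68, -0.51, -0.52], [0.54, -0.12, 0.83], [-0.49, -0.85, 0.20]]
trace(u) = 0.76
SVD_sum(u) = [[0.16, 0.21, -0.23], [-0.17, -0.23, 0.25], [-0.39, -0.51, 0.57]] + [[-0.16, -0.22, -0.30], [0.29, 0.41, 0.57], [-0.19, -0.27, -0.37]] + [[0.68, -0.50, 0.01],[0.42, -0.31, 0.01],[0.09, -0.07, 0.0]]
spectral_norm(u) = 1.00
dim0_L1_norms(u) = [1.71, 1.48, 1.55]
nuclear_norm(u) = 3.00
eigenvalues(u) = [(1+0j), (-0.12+0.99j), (-0.12-0.99j)]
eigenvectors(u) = [[(0.85+0j), (0.01-0.38j), (0.01+0.38j)],[(0.01+0j), (-0.71+0j), (-0.71-0j)],[(-0.53+0j), (-0.01-0.6j), -0.01+0.60j]]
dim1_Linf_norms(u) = [0.68, 0.83, 0.85]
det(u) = 1.00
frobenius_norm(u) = 1.73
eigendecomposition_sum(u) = [[(0.72-0j), (0.02+0j), (-0.45+0j)], [0.01-0.00j, 0.00+0.00j, (-0.01+0j)], [(-0.45+0j), (-0.01+0j), (0.28+0j)]] + [[(-0.02+0.14j), (-0.26-0.04j), (-0.04+0.22j)], [0.26+0.03j, (-0.06+0.5j), 0.42+0.05j], [-0.02+0.22j, -0.42-0.05j, -0.04+0.36j]] + [[(-0.02-0.14j), -0.26+0.04j, -0.04-0.22j], [0.26-0.03j, (-0.06-0.5j), 0.42-0.05j], [(-0.02-0.22j), (-0.42+0.05j), -0.04-0.36j]]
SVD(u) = [[0.35, 0.41, -0.85], [-0.38, -0.77, -0.52], [-0.86, 0.50, -0.11]] @ diag([1.0027868786534937, 0.9971860057467155, 0.9952077903349106]) @ [[0.45,0.60,-0.66],[-0.38,-0.54,-0.75],[-0.81,0.59,-0.02]]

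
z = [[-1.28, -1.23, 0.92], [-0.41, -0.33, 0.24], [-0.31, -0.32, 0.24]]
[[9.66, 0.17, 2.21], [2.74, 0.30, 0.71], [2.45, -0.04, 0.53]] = z @ [[-2.74, -3.90, -1.77], [-0.85, 4.15, -0.36], [5.55, 0.31, -0.54]]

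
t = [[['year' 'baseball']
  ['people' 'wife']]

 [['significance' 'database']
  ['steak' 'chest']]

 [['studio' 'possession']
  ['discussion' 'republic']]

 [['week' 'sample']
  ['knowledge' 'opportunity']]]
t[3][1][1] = 'opportunity'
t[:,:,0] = [['year', 'people'], ['significance', 'steak'], ['studio', 'discussion'], ['week', 'knowledge']]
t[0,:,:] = [['year', 'baseball'], ['people', 'wife']]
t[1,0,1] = 'database'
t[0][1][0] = 'people'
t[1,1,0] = 'steak'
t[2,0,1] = 'possession'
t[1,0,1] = 'database'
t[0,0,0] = 'year'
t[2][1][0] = 'discussion'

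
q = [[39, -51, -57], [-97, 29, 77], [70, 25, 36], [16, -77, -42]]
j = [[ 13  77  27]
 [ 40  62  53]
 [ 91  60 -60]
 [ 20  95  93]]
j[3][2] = 93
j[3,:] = [20, 95, 93]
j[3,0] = 20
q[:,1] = [-51, 29, 25, -77]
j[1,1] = 62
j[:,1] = [77, 62, 60, 95]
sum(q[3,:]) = -103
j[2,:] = [91, 60, -60]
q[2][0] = 70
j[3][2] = 93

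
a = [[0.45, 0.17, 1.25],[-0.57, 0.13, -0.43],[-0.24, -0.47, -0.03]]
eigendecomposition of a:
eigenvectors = [[-0.75+0.00j, (-0.75-0j), 0.62+0.00j],[0.03-0.48j, 0.03+0.48j, (-0.74+0j)],[(0.33-0.31j), (0.33+0.31j), (0.25+0j)]]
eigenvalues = [(-0.1+0.62j), (-0.1-0.62j), (0.76+0j)]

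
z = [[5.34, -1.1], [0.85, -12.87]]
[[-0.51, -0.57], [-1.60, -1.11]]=z @ [[-0.07, -0.09], [0.12, 0.08]]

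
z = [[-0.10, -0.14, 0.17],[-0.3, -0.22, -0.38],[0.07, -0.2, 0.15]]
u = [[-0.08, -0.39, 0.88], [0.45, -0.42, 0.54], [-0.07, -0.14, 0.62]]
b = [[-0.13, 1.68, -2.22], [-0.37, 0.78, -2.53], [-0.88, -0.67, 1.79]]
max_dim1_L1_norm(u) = 1.41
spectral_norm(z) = 0.54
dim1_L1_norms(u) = [1.35, 1.41, 0.83]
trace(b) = 2.44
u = z @ b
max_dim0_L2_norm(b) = 3.81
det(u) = 0.06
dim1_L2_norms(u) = [0.97, 0.82, 0.64]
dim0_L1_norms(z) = [0.47, 0.56, 0.7]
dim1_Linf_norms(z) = [0.17, 0.38, 0.2]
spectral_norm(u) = 1.33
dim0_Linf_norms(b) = [0.88, 1.68, 2.53]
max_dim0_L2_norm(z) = 0.44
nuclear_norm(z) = 0.98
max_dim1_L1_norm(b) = 4.03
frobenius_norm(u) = 1.42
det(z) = 0.02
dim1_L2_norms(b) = [2.79, 2.67, 2.1]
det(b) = 2.82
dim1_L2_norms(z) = [0.24, 0.53, 0.26]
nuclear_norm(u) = 1.90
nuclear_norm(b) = 5.89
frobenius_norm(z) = 0.64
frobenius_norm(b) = 4.40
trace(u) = 0.12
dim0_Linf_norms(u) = [0.45, 0.42, 0.88]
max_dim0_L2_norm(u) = 1.2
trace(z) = -0.17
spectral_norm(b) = 4.23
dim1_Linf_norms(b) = [2.22, 2.53, 1.79]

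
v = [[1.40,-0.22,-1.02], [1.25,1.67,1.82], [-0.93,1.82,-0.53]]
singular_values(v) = [2.83, 2.18, 1.55]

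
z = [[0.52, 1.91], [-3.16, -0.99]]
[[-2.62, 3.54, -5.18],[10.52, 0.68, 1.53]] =z @[[-3.17, -0.87, 0.40],[-0.51, 2.09, -2.82]]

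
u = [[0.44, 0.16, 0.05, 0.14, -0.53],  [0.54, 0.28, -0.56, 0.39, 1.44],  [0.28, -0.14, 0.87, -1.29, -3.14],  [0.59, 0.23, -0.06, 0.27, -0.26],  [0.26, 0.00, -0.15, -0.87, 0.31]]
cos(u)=[[0.9,-0.06,-0.03,-0.26,0.17], [-0.39,0.84,0.36,0.07,-0.91], [0.62,0.20,0.40,-0.51,1.55], [-0.2,-0.1,0.05,0.74,0.01], [0.16,0.06,0.05,0.11,0.7]]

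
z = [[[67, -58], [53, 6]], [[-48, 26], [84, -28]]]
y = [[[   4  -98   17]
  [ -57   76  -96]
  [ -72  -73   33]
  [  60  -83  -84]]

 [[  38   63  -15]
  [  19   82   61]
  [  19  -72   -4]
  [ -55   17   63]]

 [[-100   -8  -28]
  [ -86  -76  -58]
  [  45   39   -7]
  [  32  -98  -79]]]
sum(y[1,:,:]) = 216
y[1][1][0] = 19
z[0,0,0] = 67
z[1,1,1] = -28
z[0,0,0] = 67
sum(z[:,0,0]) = 19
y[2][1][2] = -58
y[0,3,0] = 60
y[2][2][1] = 39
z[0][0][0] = 67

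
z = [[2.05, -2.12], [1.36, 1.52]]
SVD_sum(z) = [[1.90, -2.24],  [-0.18, 0.21]] + [[0.15,0.12], [1.54,1.31]]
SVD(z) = [[-1.00, 0.09], [0.09, 1.0]] @ diag([2.956030875943477, 2.0294781251515968]) @ [[-0.65, 0.76], [0.76, 0.65]]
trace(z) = 3.57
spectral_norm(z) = 2.96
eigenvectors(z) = [[0.78+0.00j,(0.78-0j)], [(0.1-0.62j),(0.1+0.62j)]]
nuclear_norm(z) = 4.99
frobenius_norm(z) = 3.59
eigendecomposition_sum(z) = [[(1.03+0.7j), (-1.06+1.13j)],[0.68-0.72j, (0.76+0.98j)]] + [[(1.02-0.7j), (-1.06-1.13j)],[(0.68+0.72j), (0.76-0.98j)]]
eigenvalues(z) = [(1.78+1.68j), (1.78-1.68j)]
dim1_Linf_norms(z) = [2.12, 1.52]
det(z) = 6.00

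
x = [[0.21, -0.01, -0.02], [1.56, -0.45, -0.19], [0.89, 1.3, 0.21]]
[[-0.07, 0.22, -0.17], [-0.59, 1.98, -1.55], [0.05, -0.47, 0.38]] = x @ [[-0.3, 0.92, -0.72], [0.23, -0.85, 0.69], [0.08, -0.87, 0.6]]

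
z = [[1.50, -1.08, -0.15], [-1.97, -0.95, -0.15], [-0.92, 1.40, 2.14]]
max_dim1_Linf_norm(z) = 2.14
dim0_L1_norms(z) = [4.39, 3.43, 2.44]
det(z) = -6.89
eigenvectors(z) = [[-0.31, -0.25, 0.16], [-0.91, 0.10, -0.17], [0.27, 0.96, 0.97]]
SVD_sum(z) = [[1.03, -0.76, -0.93], [-0.48, 0.36, 0.43], [-1.65, 1.22, 1.48]] + [[0.39,0.26,0.22], [-1.53,-1.03,-0.85], [0.69,0.47,0.38]] + [[0.08, -0.58, 0.56], [0.04, -0.28, 0.27], [0.04, -0.28, 0.27]]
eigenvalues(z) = [-1.57, 2.52, 1.74]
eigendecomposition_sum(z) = [[-0.29,  -0.44,  -0.03], [-0.86,  -1.3,  -0.09], [0.25,  0.38,  0.03]] + [[1.21,-0.49,-0.28], [-0.48,0.2,0.11], [-4.73,1.92,1.11]] + [[0.58, -0.15, 0.16], [-0.62, 0.16, -0.18], [3.55, -0.91, 1.0]]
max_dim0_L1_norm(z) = 4.39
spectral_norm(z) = 3.07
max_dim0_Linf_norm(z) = 2.14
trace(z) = 2.69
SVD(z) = [[-0.52,0.23,0.83], [0.24,-0.89,0.39], [0.82,0.40,0.4]] @ diag([3.0739034200939366, 2.2844482597092926, 0.9814346196492069]) @ [[-0.65, 0.48, 0.59], [0.75, 0.51, 0.42], [0.10, -0.71, 0.69]]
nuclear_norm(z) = 6.34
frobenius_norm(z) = 3.95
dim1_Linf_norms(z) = [1.5, 1.97, 2.14]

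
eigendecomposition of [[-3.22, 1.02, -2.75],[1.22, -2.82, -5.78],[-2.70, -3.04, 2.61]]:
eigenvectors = [[-0.3, -0.76, 0.06], [-0.56, 0.65, 0.92], [0.77, -0.01, 0.38]]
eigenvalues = [5.84, -4.13, -5.14]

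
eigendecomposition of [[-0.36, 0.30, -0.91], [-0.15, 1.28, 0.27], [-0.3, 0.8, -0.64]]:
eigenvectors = [[-0.80, -0.95, 0.03],[0.02, -0.16, -0.93],[-0.61, 0.27, -0.37]]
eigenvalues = [-1.06, -0.05, 1.39]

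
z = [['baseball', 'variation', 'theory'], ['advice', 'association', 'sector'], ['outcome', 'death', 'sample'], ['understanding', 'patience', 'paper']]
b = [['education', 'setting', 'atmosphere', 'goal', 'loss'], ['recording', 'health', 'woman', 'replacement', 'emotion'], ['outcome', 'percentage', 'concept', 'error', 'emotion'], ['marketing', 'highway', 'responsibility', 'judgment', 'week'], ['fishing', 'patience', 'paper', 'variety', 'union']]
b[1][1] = 'health'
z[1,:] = ['advice', 'association', 'sector']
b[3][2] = 'responsibility'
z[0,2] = 'theory'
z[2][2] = 'sample'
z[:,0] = ['baseball', 'advice', 'outcome', 'understanding']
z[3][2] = 'paper'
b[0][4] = 'loss'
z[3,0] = 'understanding'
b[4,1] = 'patience'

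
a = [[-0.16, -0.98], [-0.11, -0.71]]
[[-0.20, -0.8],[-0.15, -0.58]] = a@[[0.04, 0.17], [0.2, 0.79]]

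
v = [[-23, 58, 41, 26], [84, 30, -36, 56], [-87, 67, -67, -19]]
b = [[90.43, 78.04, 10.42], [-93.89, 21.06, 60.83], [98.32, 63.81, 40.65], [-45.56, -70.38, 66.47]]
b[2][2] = 40.65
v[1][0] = 84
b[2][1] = 63.81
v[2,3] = -19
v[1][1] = 30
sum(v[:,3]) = 63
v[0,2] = 41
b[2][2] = 40.65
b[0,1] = 78.04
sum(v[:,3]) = 63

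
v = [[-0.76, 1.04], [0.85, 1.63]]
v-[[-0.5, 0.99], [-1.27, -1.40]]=[[-0.26, 0.05], [2.12, 3.03]]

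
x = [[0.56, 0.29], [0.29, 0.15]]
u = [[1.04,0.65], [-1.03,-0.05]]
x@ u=[[0.28,0.35],[0.15,0.18]]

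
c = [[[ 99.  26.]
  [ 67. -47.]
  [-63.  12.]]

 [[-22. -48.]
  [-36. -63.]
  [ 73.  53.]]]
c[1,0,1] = -48.0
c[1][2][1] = 53.0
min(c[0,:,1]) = -47.0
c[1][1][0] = -36.0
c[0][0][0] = 99.0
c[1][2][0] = 73.0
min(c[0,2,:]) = -63.0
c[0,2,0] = -63.0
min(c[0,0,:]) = 26.0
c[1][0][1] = -48.0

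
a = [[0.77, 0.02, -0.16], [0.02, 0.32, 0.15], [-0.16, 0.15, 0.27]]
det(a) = 0.04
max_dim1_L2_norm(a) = 0.79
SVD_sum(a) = [[0.75,-0.04,-0.23], [-0.04,0.0,0.01], [-0.23,0.01,0.07]] + [[0.02, 0.07, 0.05], [0.07, 0.28, 0.19], [0.05, 0.19, 0.13]] + [[0.00, -0.01, 0.02], [-0.01, 0.04, -0.05], [0.02, -0.05, 0.07]]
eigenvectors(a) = [[0.95, 0.21, 0.21],  [-0.05, -0.59, 0.81],  [-0.29, 0.78, 0.55]]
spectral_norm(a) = 0.82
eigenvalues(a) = [0.82, 0.11, 0.43]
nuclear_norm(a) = 1.36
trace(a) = 1.36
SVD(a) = [[-0.95,-0.21,0.21],[0.05,-0.81,-0.59],[0.29,-0.55,0.78]] @ diag([0.8179585091575073, 0.42792738708987077, 0.11411410375262211]) @ [[-0.95, 0.05, 0.29], [-0.21, -0.81, -0.55], [0.21, -0.59, 0.78]]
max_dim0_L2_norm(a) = 0.79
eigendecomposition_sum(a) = [[0.75, -0.04, -0.23],[-0.04, 0.00, 0.01],[-0.23, 0.01, 0.07]] + [[0.0, -0.01, 0.02], [-0.01, 0.04, -0.05], [0.02, -0.05, 0.07]] + [[0.02, 0.07, 0.05], [0.07, 0.28, 0.19], [0.05, 0.19, 0.13]]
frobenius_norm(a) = 0.93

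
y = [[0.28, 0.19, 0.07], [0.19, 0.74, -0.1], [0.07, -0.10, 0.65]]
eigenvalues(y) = [0.19, 0.64, 0.84]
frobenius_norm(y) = 1.07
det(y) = 0.10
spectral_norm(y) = 0.84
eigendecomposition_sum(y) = [[0.16, -0.06, -0.04], [-0.06, 0.02, 0.01], [-0.04, 0.01, 0.01]] + [[0.07, 0.06, 0.19], [0.06, 0.05, 0.17], [0.19, 0.17, 0.52]] + [[0.05, 0.19, -0.08], [0.19, 0.66, -0.28], [-0.08, -0.28, 0.12]]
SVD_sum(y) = [[0.05, 0.19, -0.08],[0.19, 0.66, -0.28],[-0.08, -0.28, 0.12]] + [[0.07, 0.06, 0.19], [0.06, 0.05, 0.17], [0.19, 0.17, 0.52]] + [[0.16, -0.06, -0.04], [-0.06, 0.02, 0.01], [-0.04, 0.01, 0.01]]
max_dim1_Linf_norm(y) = 0.74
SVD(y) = [[-0.26, 0.33, -0.91], [-0.89, 0.29, 0.35], [0.38, 0.9, 0.22]] @ diag([0.8372594840405015, 0.6430508404344304, 0.1896896755250679]) @ [[-0.26,-0.89,0.38], [0.33,0.29,0.9], [-0.91,0.35,0.22]]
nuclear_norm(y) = 1.67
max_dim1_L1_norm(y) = 1.03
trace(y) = 1.67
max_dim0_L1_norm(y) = 1.03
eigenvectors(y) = [[0.91, -0.33, -0.26], [-0.35, -0.29, -0.89], [-0.22, -0.9, 0.38]]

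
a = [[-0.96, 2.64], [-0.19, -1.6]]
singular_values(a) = [3.17, 0.64]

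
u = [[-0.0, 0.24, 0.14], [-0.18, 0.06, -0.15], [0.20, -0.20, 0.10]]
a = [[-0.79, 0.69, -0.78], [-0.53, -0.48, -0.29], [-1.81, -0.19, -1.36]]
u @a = [[-0.38, -0.14, -0.26], [0.38, -0.12, 0.33], [-0.23, 0.22, -0.23]]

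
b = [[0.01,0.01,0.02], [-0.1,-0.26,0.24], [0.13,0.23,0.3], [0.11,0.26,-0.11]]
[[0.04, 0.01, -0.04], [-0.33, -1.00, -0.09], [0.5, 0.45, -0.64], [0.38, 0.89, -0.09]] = b @ [[2.75,-0.34,-1.31], [0.38,3.22,-0.36], [0.20,-0.83,-1.30]]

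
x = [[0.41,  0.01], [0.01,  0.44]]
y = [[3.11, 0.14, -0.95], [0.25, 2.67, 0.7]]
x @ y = [[1.28, 0.08, -0.38],[0.14, 1.18, 0.3]]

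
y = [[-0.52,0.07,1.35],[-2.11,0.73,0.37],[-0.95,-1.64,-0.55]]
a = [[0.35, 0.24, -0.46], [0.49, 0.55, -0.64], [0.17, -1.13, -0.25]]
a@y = [[-0.25, 0.95, 0.81], [-0.81, 1.49, 1.22], [2.53, -0.4, -0.05]]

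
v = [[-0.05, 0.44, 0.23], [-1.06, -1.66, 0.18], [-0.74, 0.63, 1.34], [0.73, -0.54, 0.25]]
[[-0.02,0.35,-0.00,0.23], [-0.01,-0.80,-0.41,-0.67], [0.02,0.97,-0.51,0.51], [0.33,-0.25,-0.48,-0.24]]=v @ [[0.27, -0.07, -0.21, -0.05], [-0.14, 0.57, 0.31, 0.45], [0.23, 0.42, -0.64, 0.14]]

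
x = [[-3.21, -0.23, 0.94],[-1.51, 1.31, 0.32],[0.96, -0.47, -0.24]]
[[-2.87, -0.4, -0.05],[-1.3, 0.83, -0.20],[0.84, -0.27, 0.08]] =x @ [[0.90, 0.04, 0.03], [0.04, 0.71, -0.12], [0.03, -0.12, 0.02]]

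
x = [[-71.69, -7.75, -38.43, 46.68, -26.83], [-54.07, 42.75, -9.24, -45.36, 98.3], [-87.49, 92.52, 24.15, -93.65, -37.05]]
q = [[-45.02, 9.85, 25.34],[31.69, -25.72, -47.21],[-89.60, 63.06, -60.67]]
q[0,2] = 25.34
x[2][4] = -37.05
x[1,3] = -45.36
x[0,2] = -38.43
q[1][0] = 31.69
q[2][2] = -60.67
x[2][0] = -87.49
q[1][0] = 31.69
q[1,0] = 31.69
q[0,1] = 9.85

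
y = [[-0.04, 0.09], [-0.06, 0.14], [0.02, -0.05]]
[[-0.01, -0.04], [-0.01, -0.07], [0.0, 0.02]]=y @ [[0.20, 0.03], [0.03, -0.48]]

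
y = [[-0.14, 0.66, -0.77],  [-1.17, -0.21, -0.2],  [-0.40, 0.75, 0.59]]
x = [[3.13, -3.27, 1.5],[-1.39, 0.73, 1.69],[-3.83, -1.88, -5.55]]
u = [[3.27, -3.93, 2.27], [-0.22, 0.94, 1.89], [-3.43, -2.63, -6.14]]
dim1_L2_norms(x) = [4.77, 2.31, 7.0]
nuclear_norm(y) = 3.25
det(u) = 36.80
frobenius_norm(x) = 8.78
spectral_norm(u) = 8.10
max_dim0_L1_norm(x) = 8.74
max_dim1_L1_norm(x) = 11.26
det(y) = 1.25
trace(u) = -1.93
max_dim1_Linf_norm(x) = 5.55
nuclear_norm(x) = 13.41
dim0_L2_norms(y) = [1.24, 1.02, 0.99]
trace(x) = -1.69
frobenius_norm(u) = 9.60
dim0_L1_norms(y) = [1.71, 1.62, 1.56]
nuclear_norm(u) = 14.07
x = u + y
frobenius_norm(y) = 1.89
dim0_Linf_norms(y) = [1.17, 0.75, 0.77]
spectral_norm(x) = 7.44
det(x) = 51.77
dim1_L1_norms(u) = [9.47, 3.05, 12.2]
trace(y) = 0.24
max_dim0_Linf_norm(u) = 6.14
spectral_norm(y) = 1.27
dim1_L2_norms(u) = [5.59, 2.12, 7.51]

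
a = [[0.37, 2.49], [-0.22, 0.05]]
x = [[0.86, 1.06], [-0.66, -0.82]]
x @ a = [[0.08, 2.19],[-0.06, -1.68]]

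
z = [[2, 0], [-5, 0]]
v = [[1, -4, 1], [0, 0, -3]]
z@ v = [[2, -8, 2], [-5, 20, -5]]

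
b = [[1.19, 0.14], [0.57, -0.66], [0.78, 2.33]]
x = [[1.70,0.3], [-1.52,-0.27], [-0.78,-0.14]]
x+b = [[2.89, 0.44], [-0.95, -0.93], [0.0, 2.19]]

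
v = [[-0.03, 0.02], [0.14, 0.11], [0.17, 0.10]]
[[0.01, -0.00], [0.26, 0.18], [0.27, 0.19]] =v @ [[0.74, 0.59], [1.44, 0.87]]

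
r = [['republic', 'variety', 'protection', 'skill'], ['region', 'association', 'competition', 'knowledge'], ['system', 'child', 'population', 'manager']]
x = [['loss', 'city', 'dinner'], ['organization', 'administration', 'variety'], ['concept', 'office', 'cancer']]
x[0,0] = 'loss'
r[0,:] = ['republic', 'variety', 'protection', 'skill']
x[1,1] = 'administration'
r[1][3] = 'knowledge'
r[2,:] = ['system', 'child', 'population', 'manager']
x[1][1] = 'administration'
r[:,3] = ['skill', 'knowledge', 'manager']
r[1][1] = 'association'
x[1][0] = 'organization'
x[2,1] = 'office'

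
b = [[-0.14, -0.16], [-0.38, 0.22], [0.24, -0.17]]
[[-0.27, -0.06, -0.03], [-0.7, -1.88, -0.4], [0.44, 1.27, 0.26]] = b @ [[1.87, 3.42, 0.77], [0.05, -2.63, -0.47]]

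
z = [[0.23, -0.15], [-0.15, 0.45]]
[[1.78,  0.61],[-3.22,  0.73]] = z @ [[3.90,  4.76],  [-5.86,  3.21]]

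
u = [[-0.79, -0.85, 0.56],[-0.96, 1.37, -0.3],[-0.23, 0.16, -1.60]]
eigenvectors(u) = [[(0.31+0j), -0.82+0.00j, -0.82-0.00j], [-0.95+0.00j, (-0.24-0.04j), (-0.24+0.04j)], [-0.07+0.00j, (0.45-0.26j), 0.45+0.26j]]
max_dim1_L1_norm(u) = 2.63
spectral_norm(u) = 2.02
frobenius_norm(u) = 2.68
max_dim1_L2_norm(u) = 1.7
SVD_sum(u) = [[0.19, -0.51, 0.55],[-0.32, 0.89, -0.96],[-0.31, 0.86, -0.92]] + [[-0.25, 0.2, 0.27], [-0.61, 0.50, 0.67], [0.49, -0.40, -0.53]] + [[-0.73,  -0.54,  -0.26], [-0.03,  -0.02,  -0.01], [-0.4,  -0.3,  -0.14]]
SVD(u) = [[-0.38, 0.30, -0.87], [0.67, 0.74, -0.03], [0.64, -0.60, -0.48]] @ diag([2.024882444425818, 1.3855809630986093, 1.0803779343150504]) @ [[-0.24, 0.66, -0.71], [-0.59, 0.48, 0.65], [0.77, 0.57, 0.27]]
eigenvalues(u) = [(1.66+0j), (-1.34+0.14j), (-1.34-0.14j)]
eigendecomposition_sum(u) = [[0.19+0.00j,(-0.49+0j),(0.08+0j)],[(-0.56-0j),1.50-0.00j,-0.23-0.00j],[(-0.04-0j),0.11-0.00j,(-0.02-0j)]] + [[-0.49+1.13j, (-0.18+0.22j), (0.24+2.08j)], [-0.20+0.31j, (-0.06+0.06j), (-0.03+0.62j)], [(-0.09-0.77j), 0.03-0.18j, -0.79-1.05j]] + [[-0.49-1.13j, -0.18-0.22j, 0.24-2.08j], [-0.20-0.31j, (-0.06-0.06j), (-0.03-0.62j)], [-0.09+0.77j, 0.03+0.18j, (-0.79+1.05j)]]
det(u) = 3.03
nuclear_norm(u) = 4.49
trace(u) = -1.02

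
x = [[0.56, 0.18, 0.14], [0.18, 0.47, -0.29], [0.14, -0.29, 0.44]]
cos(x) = [[0.82,-0.07,-0.04], [-0.07,0.84,0.11], [-0.04,0.11,0.86]]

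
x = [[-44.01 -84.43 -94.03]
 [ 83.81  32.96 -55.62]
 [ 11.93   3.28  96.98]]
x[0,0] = -44.01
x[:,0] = [-44.01, 83.81, 11.93]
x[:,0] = [-44.01, 83.81, 11.93]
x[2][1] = 3.28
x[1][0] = 83.81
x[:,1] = [-84.43, 32.96, 3.28]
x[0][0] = -44.01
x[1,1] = 32.96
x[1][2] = -55.62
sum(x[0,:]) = -222.47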